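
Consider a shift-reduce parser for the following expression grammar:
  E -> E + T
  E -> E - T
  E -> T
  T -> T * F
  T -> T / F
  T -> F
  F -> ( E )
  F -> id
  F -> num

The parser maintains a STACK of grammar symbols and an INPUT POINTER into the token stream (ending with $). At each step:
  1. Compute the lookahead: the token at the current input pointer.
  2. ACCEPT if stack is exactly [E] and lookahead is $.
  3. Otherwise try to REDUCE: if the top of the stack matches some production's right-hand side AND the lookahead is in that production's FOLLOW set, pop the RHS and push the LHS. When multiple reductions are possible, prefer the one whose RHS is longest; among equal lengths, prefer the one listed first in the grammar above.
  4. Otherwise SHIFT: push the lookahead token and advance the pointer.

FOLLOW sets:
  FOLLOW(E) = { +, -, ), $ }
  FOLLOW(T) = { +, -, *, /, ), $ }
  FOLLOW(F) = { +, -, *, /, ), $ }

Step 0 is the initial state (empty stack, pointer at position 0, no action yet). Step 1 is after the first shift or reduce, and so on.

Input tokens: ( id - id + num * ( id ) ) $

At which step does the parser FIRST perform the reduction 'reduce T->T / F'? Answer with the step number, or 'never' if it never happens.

Step 1: shift (. Stack=[(] ptr=1 lookahead=id remaining=[id - id + num * ( id ) ) $]
Step 2: shift id. Stack=[( id] ptr=2 lookahead=- remaining=[- id + num * ( id ) ) $]
Step 3: reduce F->id. Stack=[( F] ptr=2 lookahead=- remaining=[- id + num * ( id ) ) $]
Step 4: reduce T->F. Stack=[( T] ptr=2 lookahead=- remaining=[- id + num * ( id ) ) $]
Step 5: reduce E->T. Stack=[( E] ptr=2 lookahead=- remaining=[- id + num * ( id ) ) $]
Step 6: shift -. Stack=[( E -] ptr=3 lookahead=id remaining=[id + num * ( id ) ) $]
Step 7: shift id. Stack=[( E - id] ptr=4 lookahead=+ remaining=[+ num * ( id ) ) $]
Step 8: reduce F->id. Stack=[( E - F] ptr=4 lookahead=+ remaining=[+ num * ( id ) ) $]
Step 9: reduce T->F. Stack=[( E - T] ptr=4 lookahead=+ remaining=[+ num * ( id ) ) $]
Step 10: reduce E->E - T. Stack=[( E] ptr=4 lookahead=+ remaining=[+ num * ( id ) ) $]
Step 11: shift +. Stack=[( E +] ptr=5 lookahead=num remaining=[num * ( id ) ) $]
Step 12: shift num. Stack=[( E + num] ptr=6 lookahead=* remaining=[* ( id ) ) $]
Step 13: reduce F->num. Stack=[( E + F] ptr=6 lookahead=* remaining=[* ( id ) ) $]
Step 14: reduce T->F. Stack=[( E + T] ptr=6 lookahead=* remaining=[* ( id ) ) $]
Step 15: shift *. Stack=[( E + T *] ptr=7 lookahead=( remaining=[( id ) ) $]
Step 16: shift (. Stack=[( E + T * (] ptr=8 lookahead=id remaining=[id ) ) $]
Step 17: shift id. Stack=[( E + T * ( id] ptr=9 lookahead=) remaining=[) ) $]
Step 18: reduce F->id. Stack=[( E + T * ( F] ptr=9 lookahead=) remaining=[) ) $]
Step 19: reduce T->F. Stack=[( E + T * ( T] ptr=9 lookahead=) remaining=[) ) $]
Step 20: reduce E->T. Stack=[( E + T * ( E] ptr=9 lookahead=) remaining=[) ) $]
Step 21: shift ). Stack=[( E + T * ( E )] ptr=10 lookahead=) remaining=[) $]
Step 22: reduce F->( E ). Stack=[( E + T * F] ptr=10 lookahead=) remaining=[) $]
Step 23: reduce T->T * F. Stack=[( E + T] ptr=10 lookahead=) remaining=[) $]
Step 24: reduce E->E + T. Stack=[( E] ptr=10 lookahead=) remaining=[) $]
Step 25: shift ). Stack=[( E )] ptr=11 lookahead=$ remaining=[$]
Step 26: reduce F->( E ). Stack=[F] ptr=11 lookahead=$ remaining=[$]
Step 27: reduce T->F. Stack=[T] ptr=11 lookahead=$ remaining=[$]
Step 28: reduce E->T. Stack=[E] ptr=11 lookahead=$ remaining=[$]
Step 29: accept. Stack=[E] ptr=11 lookahead=$ remaining=[$]

Answer: never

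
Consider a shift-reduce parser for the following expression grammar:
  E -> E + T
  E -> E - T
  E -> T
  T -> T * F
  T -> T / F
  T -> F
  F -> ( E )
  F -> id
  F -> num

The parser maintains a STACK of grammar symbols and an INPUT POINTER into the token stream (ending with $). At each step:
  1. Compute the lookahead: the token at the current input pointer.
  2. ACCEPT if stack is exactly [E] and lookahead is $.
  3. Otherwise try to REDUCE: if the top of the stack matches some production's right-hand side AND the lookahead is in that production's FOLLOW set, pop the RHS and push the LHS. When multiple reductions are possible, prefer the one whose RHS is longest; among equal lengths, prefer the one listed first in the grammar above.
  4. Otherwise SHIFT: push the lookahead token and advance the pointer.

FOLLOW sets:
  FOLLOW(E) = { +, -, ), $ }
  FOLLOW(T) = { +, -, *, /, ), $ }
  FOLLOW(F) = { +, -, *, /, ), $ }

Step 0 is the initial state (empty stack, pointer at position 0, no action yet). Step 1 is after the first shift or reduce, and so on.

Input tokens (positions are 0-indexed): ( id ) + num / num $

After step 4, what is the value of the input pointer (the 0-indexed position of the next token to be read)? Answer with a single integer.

Step 1: shift (. Stack=[(] ptr=1 lookahead=id remaining=[id ) + num / num $]
Step 2: shift id. Stack=[( id] ptr=2 lookahead=) remaining=[) + num / num $]
Step 3: reduce F->id. Stack=[( F] ptr=2 lookahead=) remaining=[) + num / num $]
Step 4: reduce T->F. Stack=[( T] ptr=2 lookahead=) remaining=[) + num / num $]

Answer: 2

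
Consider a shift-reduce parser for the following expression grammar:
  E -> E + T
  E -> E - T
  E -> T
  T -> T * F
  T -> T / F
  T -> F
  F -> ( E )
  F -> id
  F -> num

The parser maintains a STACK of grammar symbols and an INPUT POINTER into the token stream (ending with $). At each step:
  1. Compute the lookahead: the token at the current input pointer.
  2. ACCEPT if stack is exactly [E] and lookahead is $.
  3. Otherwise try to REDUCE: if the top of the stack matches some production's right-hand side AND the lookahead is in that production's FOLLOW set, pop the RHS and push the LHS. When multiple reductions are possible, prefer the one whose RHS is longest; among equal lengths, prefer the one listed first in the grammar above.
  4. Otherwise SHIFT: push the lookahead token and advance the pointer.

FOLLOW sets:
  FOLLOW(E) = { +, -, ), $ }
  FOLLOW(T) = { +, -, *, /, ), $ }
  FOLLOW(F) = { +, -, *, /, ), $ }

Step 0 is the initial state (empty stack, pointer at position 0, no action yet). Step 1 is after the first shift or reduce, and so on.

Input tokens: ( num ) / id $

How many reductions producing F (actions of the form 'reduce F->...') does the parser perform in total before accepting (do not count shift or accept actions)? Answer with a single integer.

Answer: 3

Derivation:
Step 1: shift (. Stack=[(] ptr=1 lookahead=num remaining=[num ) / id $]
Step 2: shift num. Stack=[( num] ptr=2 lookahead=) remaining=[) / id $]
Step 3: reduce F->num. Stack=[( F] ptr=2 lookahead=) remaining=[) / id $]
Step 4: reduce T->F. Stack=[( T] ptr=2 lookahead=) remaining=[) / id $]
Step 5: reduce E->T. Stack=[( E] ptr=2 lookahead=) remaining=[) / id $]
Step 6: shift ). Stack=[( E )] ptr=3 lookahead=/ remaining=[/ id $]
Step 7: reduce F->( E ). Stack=[F] ptr=3 lookahead=/ remaining=[/ id $]
Step 8: reduce T->F. Stack=[T] ptr=3 lookahead=/ remaining=[/ id $]
Step 9: shift /. Stack=[T /] ptr=4 lookahead=id remaining=[id $]
Step 10: shift id. Stack=[T / id] ptr=5 lookahead=$ remaining=[$]
Step 11: reduce F->id. Stack=[T / F] ptr=5 lookahead=$ remaining=[$]
Step 12: reduce T->T / F. Stack=[T] ptr=5 lookahead=$ remaining=[$]
Step 13: reduce E->T. Stack=[E] ptr=5 lookahead=$ remaining=[$]
Step 14: accept. Stack=[E] ptr=5 lookahead=$ remaining=[$]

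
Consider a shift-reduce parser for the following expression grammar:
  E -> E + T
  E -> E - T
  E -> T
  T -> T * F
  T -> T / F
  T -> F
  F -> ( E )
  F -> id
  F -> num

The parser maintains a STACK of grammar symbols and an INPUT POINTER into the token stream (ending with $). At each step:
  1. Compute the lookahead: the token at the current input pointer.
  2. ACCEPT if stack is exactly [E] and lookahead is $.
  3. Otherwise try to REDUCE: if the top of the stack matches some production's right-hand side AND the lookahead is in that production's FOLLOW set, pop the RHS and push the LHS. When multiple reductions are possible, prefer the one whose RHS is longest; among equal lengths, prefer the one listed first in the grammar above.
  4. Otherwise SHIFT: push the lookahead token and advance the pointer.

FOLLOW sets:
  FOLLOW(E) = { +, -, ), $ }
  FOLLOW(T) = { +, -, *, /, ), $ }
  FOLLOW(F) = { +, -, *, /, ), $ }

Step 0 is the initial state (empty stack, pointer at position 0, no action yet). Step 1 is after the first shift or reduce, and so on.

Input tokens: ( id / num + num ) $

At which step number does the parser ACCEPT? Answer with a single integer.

Step 1: shift (. Stack=[(] ptr=1 lookahead=id remaining=[id / num + num ) $]
Step 2: shift id. Stack=[( id] ptr=2 lookahead=/ remaining=[/ num + num ) $]
Step 3: reduce F->id. Stack=[( F] ptr=2 lookahead=/ remaining=[/ num + num ) $]
Step 4: reduce T->F. Stack=[( T] ptr=2 lookahead=/ remaining=[/ num + num ) $]
Step 5: shift /. Stack=[( T /] ptr=3 lookahead=num remaining=[num + num ) $]
Step 6: shift num. Stack=[( T / num] ptr=4 lookahead=+ remaining=[+ num ) $]
Step 7: reduce F->num. Stack=[( T / F] ptr=4 lookahead=+ remaining=[+ num ) $]
Step 8: reduce T->T / F. Stack=[( T] ptr=4 lookahead=+ remaining=[+ num ) $]
Step 9: reduce E->T. Stack=[( E] ptr=4 lookahead=+ remaining=[+ num ) $]
Step 10: shift +. Stack=[( E +] ptr=5 lookahead=num remaining=[num ) $]
Step 11: shift num. Stack=[( E + num] ptr=6 lookahead=) remaining=[) $]
Step 12: reduce F->num. Stack=[( E + F] ptr=6 lookahead=) remaining=[) $]
Step 13: reduce T->F. Stack=[( E + T] ptr=6 lookahead=) remaining=[) $]
Step 14: reduce E->E + T. Stack=[( E] ptr=6 lookahead=) remaining=[) $]
Step 15: shift ). Stack=[( E )] ptr=7 lookahead=$ remaining=[$]
Step 16: reduce F->( E ). Stack=[F] ptr=7 lookahead=$ remaining=[$]
Step 17: reduce T->F. Stack=[T] ptr=7 lookahead=$ remaining=[$]
Step 18: reduce E->T. Stack=[E] ptr=7 lookahead=$ remaining=[$]
Step 19: accept. Stack=[E] ptr=7 lookahead=$ remaining=[$]

Answer: 19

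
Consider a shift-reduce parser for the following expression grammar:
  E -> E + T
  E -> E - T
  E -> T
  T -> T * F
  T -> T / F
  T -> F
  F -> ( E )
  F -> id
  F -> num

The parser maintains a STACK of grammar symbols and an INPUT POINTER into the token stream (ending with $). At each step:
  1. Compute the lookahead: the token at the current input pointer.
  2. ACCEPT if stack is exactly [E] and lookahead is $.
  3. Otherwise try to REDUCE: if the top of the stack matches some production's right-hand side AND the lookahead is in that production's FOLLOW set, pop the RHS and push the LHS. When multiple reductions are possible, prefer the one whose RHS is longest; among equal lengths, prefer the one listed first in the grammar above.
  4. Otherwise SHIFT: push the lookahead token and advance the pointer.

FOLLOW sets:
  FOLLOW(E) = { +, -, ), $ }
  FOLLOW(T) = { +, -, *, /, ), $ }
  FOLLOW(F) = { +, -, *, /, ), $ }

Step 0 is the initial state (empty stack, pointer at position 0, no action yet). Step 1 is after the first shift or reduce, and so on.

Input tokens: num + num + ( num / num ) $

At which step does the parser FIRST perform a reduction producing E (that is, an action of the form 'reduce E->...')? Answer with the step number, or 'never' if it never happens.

Step 1: shift num. Stack=[num] ptr=1 lookahead=+ remaining=[+ num + ( num / num ) $]
Step 2: reduce F->num. Stack=[F] ptr=1 lookahead=+ remaining=[+ num + ( num / num ) $]
Step 3: reduce T->F. Stack=[T] ptr=1 lookahead=+ remaining=[+ num + ( num / num ) $]
Step 4: reduce E->T. Stack=[E] ptr=1 lookahead=+ remaining=[+ num + ( num / num ) $]

Answer: 4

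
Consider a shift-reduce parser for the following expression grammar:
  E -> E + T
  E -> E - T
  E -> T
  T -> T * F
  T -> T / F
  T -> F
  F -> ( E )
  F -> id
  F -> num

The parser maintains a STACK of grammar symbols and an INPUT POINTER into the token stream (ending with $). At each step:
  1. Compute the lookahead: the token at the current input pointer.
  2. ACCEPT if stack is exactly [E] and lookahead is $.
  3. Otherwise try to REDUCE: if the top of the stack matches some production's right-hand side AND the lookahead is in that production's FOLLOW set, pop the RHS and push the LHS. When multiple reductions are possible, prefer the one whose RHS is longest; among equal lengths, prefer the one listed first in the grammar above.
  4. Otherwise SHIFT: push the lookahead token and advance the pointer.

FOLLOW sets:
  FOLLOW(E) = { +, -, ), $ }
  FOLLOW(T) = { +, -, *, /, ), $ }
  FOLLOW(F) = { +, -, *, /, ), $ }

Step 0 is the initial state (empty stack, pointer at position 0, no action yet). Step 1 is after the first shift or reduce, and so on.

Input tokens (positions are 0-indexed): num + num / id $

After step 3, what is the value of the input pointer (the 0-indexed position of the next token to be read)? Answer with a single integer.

Answer: 1

Derivation:
Step 1: shift num. Stack=[num] ptr=1 lookahead=+ remaining=[+ num / id $]
Step 2: reduce F->num. Stack=[F] ptr=1 lookahead=+ remaining=[+ num / id $]
Step 3: reduce T->F. Stack=[T] ptr=1 lookahead=+ remaining=[+ num / id $]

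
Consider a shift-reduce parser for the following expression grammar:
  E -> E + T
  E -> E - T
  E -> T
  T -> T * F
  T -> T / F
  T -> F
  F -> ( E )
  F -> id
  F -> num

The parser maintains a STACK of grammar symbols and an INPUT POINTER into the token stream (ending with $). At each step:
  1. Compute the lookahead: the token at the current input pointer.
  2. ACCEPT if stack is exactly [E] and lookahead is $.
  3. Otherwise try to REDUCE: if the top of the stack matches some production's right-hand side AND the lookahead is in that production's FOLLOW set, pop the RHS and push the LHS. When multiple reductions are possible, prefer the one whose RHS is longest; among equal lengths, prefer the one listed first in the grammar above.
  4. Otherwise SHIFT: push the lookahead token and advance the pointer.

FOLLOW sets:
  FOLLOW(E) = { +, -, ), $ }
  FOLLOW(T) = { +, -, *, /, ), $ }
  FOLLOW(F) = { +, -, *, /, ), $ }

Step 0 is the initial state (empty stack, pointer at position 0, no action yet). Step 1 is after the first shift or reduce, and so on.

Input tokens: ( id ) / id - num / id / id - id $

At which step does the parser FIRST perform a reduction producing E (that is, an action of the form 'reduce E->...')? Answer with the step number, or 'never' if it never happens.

Answer: 5

Derivation:
Step 1: shift (. Stack=[(] ptr=1 lookahead=id remaining=[id ) / id - num / id / id - id $]
Step 2: shift id. Stack=[( id] ptr=2 lookahead=) remaining=[) / id - num / id / id - id $]
Step 3: reduce F->id. Stack=[( F] ptr=2 lookahead=) remaining=[) / id - num / id / id - id $]
Step 4: reduce T->F. Stack=[( T] ptr=2 lookahead=) remaining=[) / id - num / id / id - id $]
Step 5: reduce E->T. Stack=[( E] ptr=2 lookahead=) remaining=[) / id - num / id / id - id $]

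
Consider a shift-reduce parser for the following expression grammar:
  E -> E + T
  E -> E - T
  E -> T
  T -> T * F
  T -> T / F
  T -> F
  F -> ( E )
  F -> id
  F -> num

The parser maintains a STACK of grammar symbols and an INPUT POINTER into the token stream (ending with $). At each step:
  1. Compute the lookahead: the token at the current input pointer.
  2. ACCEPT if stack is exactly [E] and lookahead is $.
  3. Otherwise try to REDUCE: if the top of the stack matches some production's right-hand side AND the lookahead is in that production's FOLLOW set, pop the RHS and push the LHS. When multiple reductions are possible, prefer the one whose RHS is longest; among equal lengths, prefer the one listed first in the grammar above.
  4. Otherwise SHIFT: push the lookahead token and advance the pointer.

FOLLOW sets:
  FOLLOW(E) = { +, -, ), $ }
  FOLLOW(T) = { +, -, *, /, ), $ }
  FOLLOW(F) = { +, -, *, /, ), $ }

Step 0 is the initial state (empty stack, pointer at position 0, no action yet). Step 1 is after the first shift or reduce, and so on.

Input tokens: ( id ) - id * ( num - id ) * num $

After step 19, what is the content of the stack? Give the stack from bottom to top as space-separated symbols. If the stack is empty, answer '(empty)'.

Answer: E - T * ( E

Derivation:
Step 1: shift (. Stack=[(] ptr=1 lookahead=id remaining=[id ) - id * ( num - id ) * num $]
Step 2: shift id. Stack=[( id] ptr=2 lookahead=) remaining=[) - id * ( num - id ) * num $]
Step 3: reduce F->id. Stack=[( F] ptr=2 lookahead=) remaining=[) - id * ( num - id ) * num $]
Step 4: reduce T->F. Stack=[( T] ptr=2 lookahead=) remaining=[) - id * ( num - id ) * num $]
Step 5: reduce E->T. Stack=[( E] ptr=2 lookahead=) remaining=[) - id * ( num - id ) * num $]
Step 6: shift ). Stack=[( E )] ptr=3 lookahead=- remaining=[- id * ( num - id ) * num $]
Step 7: reduce F->( E ). Stack=[F] ptr=3 lookahead=- remaining=[- id * ( num - id ) * num $]
Step 8: reduce T->F. Stack=[T] ptr=3 lookahead=- remaining=[- id * ( num - id ) * num $]
Step 9: reduce E->T. Stack=[E] ptr=3 lookahead=- remaining=[- id * ( num - id ) * num $]
Step 10: shift -. Stack=[E -] ptr=4 lookahead=id remaining=[id * ( num - id ) * num $]
Step 11: shift id. Stack=[E - id] ptr=5 lookahead=* remaining=[* ( num - id ) * num $]
Step 12: reduce F->id. Stack=[E - F] ptr=5 lookahead=* remaining=[* ( num - id ) * num $]
Step 13: reduce T->F. Stack=[E - T] ptr=5 lookahead=* remaining=[* ( num - id ) * num $]
Step 14: shift *. Stack=[E - T *] ptr=6 lookahead=( remaining=[( num - id ) * num $]
Step 15: shift (. Stack=[E - T * (] ptr=7 lookahead=num remaining=[num - id ) * num $]
Step 16: shift num. Stack=[E - T * ( num] ptr=8 lookahead=- remaining=[- id ) * num $]
Step 17: reduce F->num. Stack=[E - T * ( F] ptr=8 lookahead=- remaining=[- id ) * num $]
Step 18: reduce T->F. Stack=[E - T * ( T] ptr=8 lookahead=- remaining=[- id ) * num $]
Step 19: reduce E->T. Stack=[E - T * ( E] ptr=8 lookahead=- remaining=[- id ) * num $]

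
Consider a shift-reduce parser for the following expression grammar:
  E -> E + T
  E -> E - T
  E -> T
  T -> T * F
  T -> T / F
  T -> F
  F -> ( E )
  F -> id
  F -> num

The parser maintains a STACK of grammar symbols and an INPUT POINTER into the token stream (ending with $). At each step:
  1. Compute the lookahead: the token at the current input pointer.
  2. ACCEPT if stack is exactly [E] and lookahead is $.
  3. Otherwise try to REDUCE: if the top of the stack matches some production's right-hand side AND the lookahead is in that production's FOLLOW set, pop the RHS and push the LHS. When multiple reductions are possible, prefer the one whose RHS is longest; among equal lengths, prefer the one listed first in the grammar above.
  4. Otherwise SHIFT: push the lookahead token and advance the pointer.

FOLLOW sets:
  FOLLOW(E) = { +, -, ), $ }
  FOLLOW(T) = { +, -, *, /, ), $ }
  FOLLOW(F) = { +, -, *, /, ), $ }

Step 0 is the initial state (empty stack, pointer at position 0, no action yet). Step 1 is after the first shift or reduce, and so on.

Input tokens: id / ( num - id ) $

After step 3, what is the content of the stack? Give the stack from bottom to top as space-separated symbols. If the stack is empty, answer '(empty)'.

Answer: T

Derivation:
Step 1: shift id. Stack=[id] ptr=1 lookahead=/ remaining=[/ ( num - id ) $]
Step 2: reduce F->id. Stack=[F] ptr=1 lookahead=/ remaining=[/ ( num - id ) $]
Step 3: reduce T->F. Stack=[T] ptr=1 lookahead=/ remaining=[/ ( num - id ) $]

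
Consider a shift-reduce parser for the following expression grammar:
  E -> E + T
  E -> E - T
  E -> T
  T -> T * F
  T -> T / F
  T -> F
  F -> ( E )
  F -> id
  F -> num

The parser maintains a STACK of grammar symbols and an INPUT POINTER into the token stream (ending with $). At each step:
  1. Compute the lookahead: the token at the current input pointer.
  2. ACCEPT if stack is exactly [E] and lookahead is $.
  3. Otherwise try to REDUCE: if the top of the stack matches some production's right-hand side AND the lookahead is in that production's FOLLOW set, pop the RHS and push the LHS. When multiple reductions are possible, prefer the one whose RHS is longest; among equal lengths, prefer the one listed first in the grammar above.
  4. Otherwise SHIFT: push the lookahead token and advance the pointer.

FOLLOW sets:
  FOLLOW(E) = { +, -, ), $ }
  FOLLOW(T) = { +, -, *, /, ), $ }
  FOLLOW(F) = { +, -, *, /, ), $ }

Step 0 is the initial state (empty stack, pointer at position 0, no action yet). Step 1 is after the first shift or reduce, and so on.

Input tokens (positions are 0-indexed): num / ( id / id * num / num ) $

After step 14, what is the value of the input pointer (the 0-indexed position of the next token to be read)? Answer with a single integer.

Step 1: shift num. Stack=[num] ptr=1 lookahead=/ remaining=[/ ( id / id * num / num ) $]
Step 2: reduce F->num. Stack=[F] ptr=1 lookahead=/ remaining=[/ ( id / id * num / num ) $]
Step 3: reduce T->F. Stack=[T] ptr=1 lookahead=/ remaining=[/ ( id / id * num / num ) $]
Step 4: shift /. Stack=[T /] ptr=2 lookahead=( remaining=[( id / id * num / num ) $]
Step 5: shift (. Stack=[T / (] ptr=3 lookahead=id remaining=[id / id * num / num ) $]
Step 6: shift id. Stack=[T / ( id] ptr=4 lookahead=/ remaining=[/ id * num / num ) $]
Step 7: reduce F->id. Stack=[T / ( F] ptr=4 lookahead=/ remaining=[/ id * num / num ) $]
Step 8: reduce T->F. Stack=[T / ( T] ptr=4 lookahead=/ remaining=[/ id * num / num ) $]
Step 9: shift /. Stack=[T / ( T /] ptr=5 lookahead=id remaining=[id * num / num ) $]
Step 10: shift id. Stack=[T / ( T / id] ptr=6 lookahead=* remaining=[* num / num ) $]
Step 11: reduce F->id. Stack=[T / ( T / F] ptr=6 lookahead=* remaining=[* num / num ) $]
Step 12: reduce T->T / F. Stack=[T / ( T] ptr=6 lookahead=* remaining=[* num / num ) $]
Step 13: shift *. Stack=[T / ( T *] ptr=7 lookahead=num remaining=[num / num ) $]
Step 14: shift num. Stack=[T / ( T * num] ptr=8 lookahead=/ remaining=[/ num ) $]

Answer: 8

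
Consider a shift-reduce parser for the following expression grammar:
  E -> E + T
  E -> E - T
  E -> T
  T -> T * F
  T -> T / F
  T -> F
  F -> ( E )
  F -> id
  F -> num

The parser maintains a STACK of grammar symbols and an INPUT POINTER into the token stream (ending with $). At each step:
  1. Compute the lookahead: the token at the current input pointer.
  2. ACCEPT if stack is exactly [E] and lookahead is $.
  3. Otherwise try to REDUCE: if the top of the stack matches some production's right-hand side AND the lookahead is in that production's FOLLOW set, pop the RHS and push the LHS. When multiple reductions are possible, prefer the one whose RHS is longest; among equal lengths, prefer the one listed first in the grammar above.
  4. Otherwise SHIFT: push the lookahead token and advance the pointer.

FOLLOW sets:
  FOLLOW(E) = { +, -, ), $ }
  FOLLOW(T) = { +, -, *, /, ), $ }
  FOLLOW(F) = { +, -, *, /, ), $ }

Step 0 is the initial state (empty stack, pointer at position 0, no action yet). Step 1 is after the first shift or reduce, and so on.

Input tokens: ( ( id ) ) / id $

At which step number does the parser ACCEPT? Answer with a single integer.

Answer: 19

Derivation:
Step 1: shift (. Stack=[(] ptr=1 lookahead=( remaining=[( id ) ) / id $]
Step 2: shift (. Stack=[( (] ptr=2 lookahead=id remaining=[id ) ) / id $]
Step 3: shift id. Stack=[( ( id] ptr=3 lookahead=) remaining=[) ) / id $]
Step 4: reduce F->id. Stack=[( ( F] ptr=3 lookahead=) remaining=[) ) / id $]
Step 5: reduce T->F. Stack=[( ( T] ptr=3 lookahead=) remaining=[) ) / id $]
Step 6: reduce E->T. Stack=[( ( E] ptr=3 lookahead=) remaining=[) ) / id $]
Step 7: shift ). Stack=[( ( E )] ptr=4 lookahead=) remaining=[) / id $]
Step 8: reduce F->( E ). Stack=[( F] ptr=4 lookahead=) remaining=[) / id $]
Step 9: reduce T->F. Stack=[( T] ptr=4 lookahead=) remaining=[) / id $]
Step 10: reduce E->T. Stack=[( E] ptr=4 lookahead=) remaining=[) / id $]
Step 11: shift ). Stack=[( E )] ptr=5 lookahead=/ remaining=[/ id $]
Step 12: reduce F->( E ). Stack=[F] ptr=5 lookahead=/ remaining=[/ id $]
Step 13: reduce T->F. Stack=[T] ptr=5 lookahead=/ remaining=[/ id $]
Step 14: shift /. Stack=[T /] ptr=6 lookahead=id remaining=[id $]
Step 15: shift id. Stack=[T / id] ptr=7 lookahead=$ remaining=[$]
Step 16: reduce F->id. Stack=[T / F] ptr=7 lookahead=$ remaining=[$]
Step 17: reduce T->T / F. Stack=[T] ptr=7 lookahead=$ remaining=[$]
Step 18: reduce E->T. Stack=[E] ptr=7 lookahead=$ remaining=[$]
Step 19: accept. Stack=[E] ptr=7 lookahead=$ remaining=[$]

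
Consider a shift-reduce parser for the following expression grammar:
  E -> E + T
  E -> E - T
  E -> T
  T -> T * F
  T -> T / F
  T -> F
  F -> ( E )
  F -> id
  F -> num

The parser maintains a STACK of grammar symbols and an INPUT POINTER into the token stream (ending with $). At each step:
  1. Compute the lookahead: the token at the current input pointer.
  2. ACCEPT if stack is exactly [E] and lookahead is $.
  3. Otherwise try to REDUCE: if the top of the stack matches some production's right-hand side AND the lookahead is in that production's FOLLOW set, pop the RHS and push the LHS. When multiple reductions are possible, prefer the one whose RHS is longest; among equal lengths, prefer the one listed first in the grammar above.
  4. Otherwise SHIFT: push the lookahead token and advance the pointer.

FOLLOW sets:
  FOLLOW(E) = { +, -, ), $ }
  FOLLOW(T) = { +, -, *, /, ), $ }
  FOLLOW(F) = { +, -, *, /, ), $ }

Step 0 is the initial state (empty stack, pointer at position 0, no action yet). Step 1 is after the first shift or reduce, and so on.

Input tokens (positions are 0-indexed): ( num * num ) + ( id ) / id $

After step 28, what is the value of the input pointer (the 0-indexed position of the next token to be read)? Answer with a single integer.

Answer: 11

Derivation:
Step 1: shift (. Stack=[(] ptr=1 lookahead=num remaining=[num * num ) + ( id ) / id $]
Step 2: shift num. Stack=[( num] ptr=2 lookahead=* remaining=[* num ) + ( id ) / id $]
Step 3: reduce F->num. Stack=[( F] ptr=2 lookahead=* remaining=[* num ) + ( id ) / id $]
Step 4: reduce T->F. Stack=[( T] ptr=2 lookahead=* remaining=[* num ) + ( id ) / id $]
Step 5: shift *. Stack=[( T *] ptr=3 lookahead=num remaining=[num ) + ( id ) / id $]
Step 6: shift num. Stack=[( T * num] ptr=4 lookahead=) remaining=[) + ( id ) / id $]
Step 7: reduce F->num. Stack=[( T * F] ptr=4 lookahead=) remaining=[) + ( id ) / id $]
Step 8: reduce T->T * F. Stack=[( T] ptr=4 lookahead=) remaining=[) + ( id ) / id $]
Step 9: reduce E->T. Stack=[( E] ptr=4 lookahead=) remaining=[) + ( id ) / id $]
Step 10: shift ). Stack=[( E )] ptr=5 lookahead=+ remaining=[+ ( id ) / id $]
Step 11: reduce F->( E ). Stack=[F] ptr=5 lookahead=+ remaining=[+ ( id ) / id $]
Step 12: reduce T->F. Stack=[T] ptr=5 lookahead=+ remaining=[+ ( id ) / id $]
Step 13: reduce E->T. Stack=[E] ptr=5 lookahead=+ remaining=[+ ( id ) / id $]
Step 14: shift +. Stack=[E +] ptr=6 lookahead=( remaining=[( id ) / id $]
Step 15: shift (. Stack=[E + (] ptr=7 lookahead=id remaining=[id ) / id $]
Step 16: shift id. Stack=[E + ( id] ptr=8 lookahead=) remaining=[) / id $]
Step 17: reduce F->id. Stack=[E + ( F] ptr=8 lookahead=) remaining=[) / id $]
Step 18: reduce T->F. Stack=[E + ( T] ptr=8 lookahead=) remaining=[) / id $]
Step 19: reduce E->T. Stack=[E + ( E] ptr=8 lookahead=) remaining=[) / id $]
Step 20: shift ). Stack=[E + ( E )] ptr=9 lookahead=/ remaining=[/ id $]
Step 21: reduce F->( E ). Stack=[E + F] ptr=9 lookahead=/ remaining=[/ id $]
Step 22: reduce T->F. Stack=[E + T] ptr=9 lookahead=/ remaining=[/ id $]
Step 23: shift /. Stack=[E + T /] ptr=10 lookahead=id remaining=[id $]
Step 24: shift id. Stack=[E + T / id] ptr=11 lookahead=$ remaining=[$]
Step 25: reduce F->id. Stack=[E + T / F] ptr=11 lookahead=$ remaining=[$]
Step 26: reduce T->T / F. Stack=[E + T] ptr=11 lookahead=$ remaining=[$]
Step 27: reduce E->E + T. Stack=[E] ptr=11 lookahead=$ remaining=[$]
Step 28: accept. Stack=[E] ptr=11 lookahead=$ remaining=[$]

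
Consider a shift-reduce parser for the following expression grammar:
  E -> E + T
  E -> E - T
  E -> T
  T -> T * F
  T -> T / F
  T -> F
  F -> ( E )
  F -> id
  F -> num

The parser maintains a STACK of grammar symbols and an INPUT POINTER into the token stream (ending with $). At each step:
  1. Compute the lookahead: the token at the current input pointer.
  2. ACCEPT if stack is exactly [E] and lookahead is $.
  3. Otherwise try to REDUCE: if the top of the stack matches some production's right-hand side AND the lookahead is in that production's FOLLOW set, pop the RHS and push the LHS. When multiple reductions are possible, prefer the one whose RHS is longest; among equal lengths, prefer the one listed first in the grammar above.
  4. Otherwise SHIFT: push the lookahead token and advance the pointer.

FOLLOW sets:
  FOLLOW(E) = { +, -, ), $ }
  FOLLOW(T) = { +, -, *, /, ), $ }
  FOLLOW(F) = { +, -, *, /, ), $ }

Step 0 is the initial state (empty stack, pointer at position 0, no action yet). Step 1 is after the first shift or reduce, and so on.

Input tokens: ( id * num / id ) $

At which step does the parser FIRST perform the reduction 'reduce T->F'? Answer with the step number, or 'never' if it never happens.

Step 1: shift (. Stack=[(] ptr=1 lookahead=id remaining=[id * num / id ) $]
Step 2: shift id. Stack=[( id] ptr=2 lookahead=* remaining=[* num / id ) $]
Step 3: reduce F->id. Stack=[( F] ptr=2 lookahead=* remaining=[* num / id ) $]
Step 4: reduce T->F. Stack=[( T] ptr=2 lookahead=* remaining=[* num / id ) $]

Answer: 4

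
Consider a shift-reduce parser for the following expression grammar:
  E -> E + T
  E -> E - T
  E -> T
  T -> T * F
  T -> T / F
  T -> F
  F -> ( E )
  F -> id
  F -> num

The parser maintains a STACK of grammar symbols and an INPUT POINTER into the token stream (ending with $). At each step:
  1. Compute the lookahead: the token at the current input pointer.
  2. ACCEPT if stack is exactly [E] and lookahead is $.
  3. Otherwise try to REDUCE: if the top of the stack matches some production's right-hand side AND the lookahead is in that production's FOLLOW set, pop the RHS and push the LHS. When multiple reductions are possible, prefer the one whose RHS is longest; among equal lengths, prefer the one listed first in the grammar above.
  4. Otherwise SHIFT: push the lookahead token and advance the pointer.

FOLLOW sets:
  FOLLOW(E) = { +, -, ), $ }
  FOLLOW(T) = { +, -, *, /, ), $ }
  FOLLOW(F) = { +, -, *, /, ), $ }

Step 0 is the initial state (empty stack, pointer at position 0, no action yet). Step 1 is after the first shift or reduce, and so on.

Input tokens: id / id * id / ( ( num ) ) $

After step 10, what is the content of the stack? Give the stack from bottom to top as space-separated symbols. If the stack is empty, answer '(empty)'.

Step 1: shift id. Stack=[id] ptr=1 lookahead=/ remaining=[/ id * id / ( ( num ) ) $]
Step 2: reduce F->id. Stack=[F] ptr=1 lookahead=/ remaining=[/ id * id / ( ( num ) ) $]
Step 3: reduce T->F. Stack=[T] ptr=1 lookahead=/ remaining=[/ id * id / ( ( num ) ) $]
Step 4: shift /. Stack=[T /] ptr=2 lookahead=id remaining=[id * id / ( ( num ) ) $]
Step 5: shift id. Stack=[T / id] ptr=3 lookahead=* remaining=[* id / ( ( num ) ) $]
Step 6: reduce F->id. Stack=[T / F] ptr=3 lookahead=* remaining=[* id / ( ( num ) ) $]
Step 7: reduce T->T / F. Stack=[T] ptr=3 lookahead=* remaining=[* id / ( ( num ) ) $]
Step 8: shift *. Stack=[T *] ptr=4 lookahead=id remaining=[id / ( ( num ) ) $]
Step 9: shift id. Stack=[T * id] ptr=5 lookahead=/ remaining=[/ ( ( num ) ) $]
Step 10: reduce F->id. Stack=[T * F] ptr=5 lookahead=/ remaining=[/ ( ( num ) ) $]

Answer: T * F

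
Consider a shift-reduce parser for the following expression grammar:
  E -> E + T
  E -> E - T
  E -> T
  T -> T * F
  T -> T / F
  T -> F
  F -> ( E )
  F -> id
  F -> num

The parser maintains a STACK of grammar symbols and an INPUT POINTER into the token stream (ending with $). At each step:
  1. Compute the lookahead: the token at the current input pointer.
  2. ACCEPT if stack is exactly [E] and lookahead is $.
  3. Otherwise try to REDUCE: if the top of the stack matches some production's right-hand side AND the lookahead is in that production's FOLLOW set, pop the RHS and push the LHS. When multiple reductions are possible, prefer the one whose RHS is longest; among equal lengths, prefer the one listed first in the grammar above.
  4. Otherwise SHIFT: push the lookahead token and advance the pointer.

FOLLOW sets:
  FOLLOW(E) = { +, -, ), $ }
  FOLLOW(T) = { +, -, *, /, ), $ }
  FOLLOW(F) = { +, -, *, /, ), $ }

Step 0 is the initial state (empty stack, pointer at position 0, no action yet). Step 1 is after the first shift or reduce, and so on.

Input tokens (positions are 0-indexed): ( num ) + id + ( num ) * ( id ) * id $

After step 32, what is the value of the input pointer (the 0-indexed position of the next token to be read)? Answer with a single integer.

Answer: 13

Derivation:
Step 1: shift (. Stack=[(] ptr=1 lookahead=num remaining=[num ) + id + ( num ) * ( id ) * id $]
Step 2: shift num. Stack=[( num] ptr=2 lookahead=) remaining=[) + id + ( num ) * ( id ) * id $]
Step 3: reduce F->num. Stack=[( F] ptr=2 lookahead=) remaining=[) + id + ( num ) * ( id ) * id $]
Step 4: reduce T->F. Stack=[( T] ptr=2 lookahead=) remaining=[) + id + ( num ) * ( id ) * id $]
Step 5: reduce E->T. Stack=[( E] ptr=2 lookahead=) remaining=[) + id + ( num ) * ( id ) * id $]
Step 6: shift ). Stack=[( E )] ptr=3 lookahead=+ remaining=[+ id + ( num ) * ( id ) * id $]
Step 7: reduce F->( E ). Stack=[F] ptr=3 lookahead=+ remaining=[+ id + ( num ) * ( id ) * id $]
Step 8: reduce T->F. Stack=[T] ptr=3 lookahead=+ remaining=[+ id + ( num ) * ( id ) * id $]
Step 9: reduce E->T. Stack=[E] ptr=3 lookahead=+ remaining=[+ id + ( num ) * ( id ) * id $]
Step 10: shift +. Stack=[E +] ptr=4 lookahead=id remaining=[id + ( num ) * ( id ) * id $]
Step 11: shift id. Stack=[E + id] ptr=5 lookahead=+ remaining=[+ ( num ) * ( id ) * id $]
Step 12: reduce F->id. Stack=[E + F] ptr=5 lookahead=+ remaining=[+ ( num ) * ( id ) * id $]
Step 13: reduce T->F. Stack=[E + T] ptr=5 lookahead=+ remaining=[+ ( num ) * ( id ) * id $]
Step 14: reduce E->E + T. Stack=[E] ptr=5 lookahead=+ remaining=[+ ( num ) * ( id ) * id $]
Step 15: shift +. Stack=[E +] ptr=6 lookahead=( remaining=[( num ) * ( id ) * id $]
Step 16: shift (. Stack=[E + (] ptr=7 lookahead=num remaining=[num ) * ( id ) * id $]
Step 17: shift num. Stack=[E + ( num] ptr=8 lookahead=) remaining=[) * ( id ) * id $]
Step 18: reduce F->num. Stack=[E + ( F] ptr=8 lookahead=) remaining=[) * ( id ) * id $]
Step 19: reduce T->F. Stack=[E + ( T] ptr=8 lookahead=) remaining=[) * ( id ) * id $]
Step 20: reduce E->T. Stack=[E + ( E] ptr=8 lookahead=) remaining=[) * ( id ) * id $]
Step 21: shift ). Stack=[E + ( E )] ptr=9 lookahead=* remaining=[* ( id ) * id $]
Step 22: reduce F->( E ). Stack=[E + F] ptr=9 lookahead=* remaining=[* ( id ) * id $]
Step 23: reduce T->F. Stack=[E + T] ptr=9 lookahead=* remaining=[* ( id ) * id $]
Step 24: shift *. Stack=[E + T *] ptr=10 lookahead=( remaining=[( id ) * id $]
Step 25: shift (. Stack=[E + T * (] ptr=11 lookahead=id remaining=[id ) * id $]
Step 26: shift id. Stack=[E + T * ( id] ptr=12 lookahead=) remaining=[) * id $]
Step 27: reduce F->id. Stack=[E + T * ( F] ptr=12 lookahead=) remaining=[) * id $]
Step 28: reduce T->F. Stack=[E + T * ( T] ptr=12 lookahead=) remaining=[) * id $]
Step 29: reduce E->T. Stack=[E + T * ( E] ptr=12 lookahead=) remaining=[) * id $]
Step 30: shift ). Stack=[E + T * ( E )] ptr=13 lookahead=* remaining=[* id $]
Step 31: reduce F->( E ). Stack=[E + T * F] ptr=13 lookahead=* remaining=[* id $]
Step 32: reduce T->T * F. Stack=[E + T] ptr=13 lookahead=* remaining=[* id $]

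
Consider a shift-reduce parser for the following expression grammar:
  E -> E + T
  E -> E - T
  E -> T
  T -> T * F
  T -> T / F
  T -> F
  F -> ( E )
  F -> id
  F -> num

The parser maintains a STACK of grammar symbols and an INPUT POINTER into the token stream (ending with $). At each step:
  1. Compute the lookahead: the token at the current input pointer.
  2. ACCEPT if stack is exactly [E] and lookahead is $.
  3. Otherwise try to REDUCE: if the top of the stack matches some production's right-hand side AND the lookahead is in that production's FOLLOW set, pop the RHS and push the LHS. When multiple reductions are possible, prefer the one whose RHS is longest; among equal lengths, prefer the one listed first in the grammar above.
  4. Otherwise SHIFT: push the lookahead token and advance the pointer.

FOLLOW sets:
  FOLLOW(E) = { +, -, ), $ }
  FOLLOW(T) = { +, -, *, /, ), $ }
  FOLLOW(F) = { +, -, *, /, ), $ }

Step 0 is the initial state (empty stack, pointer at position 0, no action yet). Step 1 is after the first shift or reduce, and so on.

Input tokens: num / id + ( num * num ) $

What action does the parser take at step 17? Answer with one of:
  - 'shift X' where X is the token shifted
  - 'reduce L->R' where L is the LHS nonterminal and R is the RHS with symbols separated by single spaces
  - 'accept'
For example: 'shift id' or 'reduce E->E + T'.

Step 1: shift num. Stack=[num] ptr=1 lookahead=/ remaining=[/ id + ( num * num ) $]
Step 2: reduce F->num. Stack=[F] ptr=1 lookahead=/ remaining=[/ id + ( num * num ) $]
Step 3: reduce T->F. Stack=[T] ptr=1 lookahead=/ remaining=[/ id + ( num * num ) $]
Step 4: shift /. Stack=[T /] ptr=2 lookahead=id remaining=[id + ( num * num ) $]
Step 5: shift id. Stack=[T / id] ptr=3 lookahead=+ remaining=[+ ( num * num ) $]
Step 6: reduce F->id. Stack=[T / F] ptr=3 lookahead=+ remaining=[+ ( num * num ) $]
Step 7: reduce T->T / F. Stack=[T] ptr=3 lookahead=+ remaining=[+ ( num * num ) $]
Step 8: reduce E->T. Stack=[E] ptr=3 lookahead=+ remaining=[+ ( num * num ) $]
Step 9: shift +. Stack=[E +] ptr=4 lookahead=( remaining=[( num * num ) $]
Step 10: shift (. Stack=[E + (] ptr=5 lookahead=num remaining=[num * num ) $]
Step 11: shift num. Stack=[E + ( num] ptr=6 lookahead=* remaining=[* num ) $]
Step 12: reduce F->num. Stack=[E + ( F] ptr=6 lookahead=* remaining=[* num ) $]
Step 13: reduce T->F. Stack=[E + ( T] ptr=6 lookahead=* remaining=[* num ) $]
Step 14: shift *. Stack=[E + ( T *] ptr=7 lookahead=num remaining=[num ) $]
Step 15: shift num. Stack=[E + ( T * num] ptr=8 lookahead=) remaining=[) $]
Step 16: reduce F->num. Stack=[E + ( T * F] ptr=8 lookahead=) remaining=[) $]
Step 17: reduce T->T * F. Stack=[E + ( T] ptr=8 lookahead=) remaining=[) $]

Answer: reduce T->T * F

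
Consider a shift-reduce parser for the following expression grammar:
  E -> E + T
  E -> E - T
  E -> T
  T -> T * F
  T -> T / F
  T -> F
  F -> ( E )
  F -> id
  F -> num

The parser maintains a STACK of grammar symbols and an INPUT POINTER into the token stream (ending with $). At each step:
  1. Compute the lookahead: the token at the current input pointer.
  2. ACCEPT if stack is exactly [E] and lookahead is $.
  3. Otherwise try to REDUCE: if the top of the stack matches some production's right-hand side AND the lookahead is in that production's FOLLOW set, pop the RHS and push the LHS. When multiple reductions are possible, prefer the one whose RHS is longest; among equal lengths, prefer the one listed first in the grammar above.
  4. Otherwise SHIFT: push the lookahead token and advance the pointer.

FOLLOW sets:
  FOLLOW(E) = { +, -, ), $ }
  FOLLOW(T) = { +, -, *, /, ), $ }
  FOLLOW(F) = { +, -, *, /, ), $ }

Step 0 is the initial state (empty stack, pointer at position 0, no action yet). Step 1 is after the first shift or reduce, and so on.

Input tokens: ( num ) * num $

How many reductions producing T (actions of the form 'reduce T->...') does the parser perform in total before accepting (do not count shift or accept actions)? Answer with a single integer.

Answer: 3

Derivation:
Step 1: shift (. Stack=[(] ptr=1 lookahead=num remaining=[num ) * num $]
Step 2: shift num. Stack=[( num] ptr=2 lookahead=) remaining=[) * num $]
Step 3: reduce F->num. Stack=[( F] ptr=2 lookahead=) remaining=[) * num $]
Step 4: reduce T->F. Stack=[( T] ptr=2 lookahead=) remaining=[) * num $]
Step 5: reduce E->T. Stack=[( E] ptr=2 lookahead=) remaining=[) * num $]
Step 6: shift ). Stack=[( E )] ptr=3 lookahead=* remaining=[* num $]
Step 7: reduce F->( E ). Stack=[F] ptr=3 lookahead=* remaining=[* num $]
Step 8: reduce T->F. Stack=[T] ptr=3 lookahead=* remaining=[* num $]
Step 9: shift *. Stack=[T *] ptr=4 lookahead=num remaining=[num $]
Step 10: shift num. Stack=[T * num] ptr=5 lookahead=$ remaining=[$]
Step 11: reduce F->num. Stack=[T * F] ptr=5 lookahead=$ remaining=[$]
Step 12: reduce T->T * F. Stack=[T] ptr=5 lookahead=$ remaining=[$]
Step 13: reduce E->T. Stack=[E] ptr=5 lookahead=$ remaining=[$]
Step 14: accept. Stack=[E] ptr=5 lookahead=$ remaining=[$]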